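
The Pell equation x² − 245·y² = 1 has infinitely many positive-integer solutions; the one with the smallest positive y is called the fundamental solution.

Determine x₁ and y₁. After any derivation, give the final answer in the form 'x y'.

√245 → a₀=15, period (1,1,1,7,6,7,1,1,1,30); ℓ=10 even so k=9
a_0=15:  p_0=15·1+0=15,  q_0=15·0+1=1
a_1=1:  p_1=1·15+1=16,  q_1=1·1+0=1
a_2=1:  p_2=1·16+15=31,  q_2=1·1+1=2
…
a_5=6:  p_5=6·360+47=2207,  q_5=6·23+3=141
…
a_8=1:  p_8=1·18016+15809=33825,  q_8=1·1151+1010=2161
a_9=1:  p_9=1·33825+18016=51841,  q_9=1·2161+1151=3312
→ (51841, 3312).  Check: 51841²=2687489281, 245·3312²=2687489280, difference 1.

51841 3312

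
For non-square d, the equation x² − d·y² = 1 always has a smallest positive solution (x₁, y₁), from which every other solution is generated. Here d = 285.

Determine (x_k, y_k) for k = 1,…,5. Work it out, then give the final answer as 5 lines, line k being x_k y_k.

2431 144
11819521 700128
57466508671 3404022192
279402153338881 16550355197376
1358453212067130751 80467823565619920

√285 → a₀=16, period (1,7,2,7,1,32); ℓ=6 even so k=5
k=0  a_k=16  p_k/q_k = 16/1
k=1  a_k=1  p_k/q_k = 17/1
…
k=3  a_k=2  p_k/q_k = 287/17
k=4  a_k=7  p_k/q_k = 2144/127
k=5  a_k=1  p_k/q_k = 2431/144
(x₁, y₁) = (2431, 144);  2431² − 285·144² = 1 ✓
k=2:  x_2 = 2431·2431+285·144·144 = 11819521,  y_2 = 2431·144+144·2431 = 700128
k=3:  x_3 = 2431·11819521+285·144·700128 = 57466508671,  y_3 = 2431·700128+144·11819521 = 3404022192
k=4:  x_4 = 2431·57466508671+285·144·3404022192 = 279402153338881,  y_4 = 2431·3404022192+144·57466508671 = 16550355197376
k=5:  x_5 = 2431·279402153338881+285·144·16550355197376 = 1358453212067130751,  y_5 = 2431·16550355197376+144·279402153338881 = 80467823565619920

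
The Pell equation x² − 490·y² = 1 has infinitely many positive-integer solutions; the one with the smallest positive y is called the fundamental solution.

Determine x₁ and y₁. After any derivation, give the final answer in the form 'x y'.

[22; 7,2,1,4,4,4,1,2,7,44] for √490; ℓ=10 ⇒ convergent index 9
a_0=22:  p_0=22·1+0=22,  q_0=22·0+1=1
a_1=7:  p_1=7·22+1=155,  q_1=7·1+0=7
a_2=2:  p_2=2·155+22=332,  q_2=2·7+1=15
…
a_4=4:  p_4=4·487+332=2280,  q_4=4·22+15=103
…
a_7=1:  p_7=1·40708+9607=50315,  q_7=1·1839+434=2273
a_8=2:  p_8=2·50315+40708=141338,  q_8=2·2273+1839=6385
a_9=7:  p_9=7·141338+50315=1039681,  q_9=7·6385+2273=46968
(x₁, y₁) = (1039681, 46968);  1039681² − 490·46968² = 1 ✓

1039681 46968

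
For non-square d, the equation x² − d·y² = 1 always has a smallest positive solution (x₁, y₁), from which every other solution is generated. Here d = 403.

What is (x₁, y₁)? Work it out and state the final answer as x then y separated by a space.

√403 → a₀=20, period (13,2,1,3,1,3,1,2,13,40); ℓ=10 even so k=9
k=0  a_k=20  p_k/q_k = 20/1
k=1  a_k=13  p_k/q_k = 261/13
k=2  a_k=2  p_k/q_k = 542/27
…
k=4  a_k=3  p_k/q_k = 2951/147
k=5  a_k=1  p_k/q_k = 3754/187
k=6  a_k=3  p_k/q_k = 14213/708
…
k=8  a_k=2  p_k/q_k = 50147/2498
k=9  a_k=13  p_k/q_k = 669878/33369
→ (669878, 33369).  Check: 669878²=448736534884, 403·33369²=448736534883, difference 1.

669878 33369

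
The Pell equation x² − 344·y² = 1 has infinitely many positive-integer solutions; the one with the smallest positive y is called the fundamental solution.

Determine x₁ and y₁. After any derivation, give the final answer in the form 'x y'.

10405 561

[18; 1,1,4,1,3,1,4,1,1,36] for √344; ℓ=10 ⇒ convergent index 9
i=0: a=18 ⇒ p=18, q=1
i=1: a=1 ⇒ p=19, q=1
i=2: a=1 ⇒ p=37, q=2
i=3: a=4 ⇒ p=167, q=9
i=4: a=1 ⇒ p=204, q=11
i=5: a=3 ⇒ p=779, q=42
…
i=7: a=4 ⇒ p=4711, q=254
i=8: a=1 ⇒ p=5694, q=307
i=9: a=1 ⇒ p=10405, q=561
(x₁, y₁) = (10405, 561);  10405² − 344·561² = 1 ✓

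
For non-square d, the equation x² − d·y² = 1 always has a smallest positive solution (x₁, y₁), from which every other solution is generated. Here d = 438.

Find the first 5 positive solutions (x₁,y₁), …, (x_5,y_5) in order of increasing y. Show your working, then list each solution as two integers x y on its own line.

√438 = [20; 1,12,1,40, …], period ℓ=4 (even) → k=3
step 0: (20, 1)  from 20·(1,0) + (0,1)
step 1: (21, 1)  from 1·(20,1) + (1,0)
step 2: (272, 13)  from 12·(21,1) + (20,1)
step 3: (293, 14)  from 1·(272,13) + (21,1)
→ (293, 14).  Check: 293²=85849, 438·14²=85848, difference 1.
(293+14√438)^2 = 171697 + 8204√438
(293+14√438)^3 = 100614149 + 4807530√438
(293+14√438)^4 = 58959719617 + 2817204376√438
(293+14√438)^5 = 34550295081413 + 1650876956806√438

293 14
171697 8204
100614149 4807530
58959719617 2817204376
34550295081413 1650876956806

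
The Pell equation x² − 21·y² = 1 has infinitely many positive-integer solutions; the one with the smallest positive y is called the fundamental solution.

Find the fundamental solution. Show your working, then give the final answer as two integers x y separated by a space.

55 12

[4; 1,1,2,1,1,8] for √21; ℓ=6 ⇒ convergent index 5
a_0=4:  p_0=4·1+0=4,  q_0=4·0+1=1
…
a_2=1:  p_2=1·5+4=9,  q_2=1·1+1=2
a_3=2:  p_3=2·9+5=23,  q_3=2·2+1=5
a_4=1:  p_4=1·23+9=32,  q_4=1·5+2=7
a_5=1:  p_5=1·32+23=55,  q_5=1·7+5=12
(x₁, y₁) = (55, 12);  55² − 21·12² = 1 ✓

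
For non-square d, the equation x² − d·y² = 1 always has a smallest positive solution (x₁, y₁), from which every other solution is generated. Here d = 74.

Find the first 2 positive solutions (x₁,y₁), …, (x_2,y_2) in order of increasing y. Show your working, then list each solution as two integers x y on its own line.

3699 430
27365201 3181140

[8; 1,1,1,1,16] for √74; ℓ=5 ⇒ convergent index 9
i=0: a=8 ⇒ p=8, q=1
…
i=2: a=1 ⇒ p=17, q=2
i=3: a=1 ⇒ p=26, q=3
i=4: a=1 ⇒ p=43, q=5
i=5: a=16 ⇒ p=714, q=83
i=6: a=1 ⇒ p=757, q=88
…
i=8: a=1 ⇒ p=2228, q=259
i=9: a=1 ⇒ p=3699, q=430
→ (3699, 430).  Check: 3699²=13682601, 74·430²=13682600, difference 1.
(x_2, y_2) = (3699·3699 + 74·430·430, 3699·430 + 430·3699) = (27365201, 3181140)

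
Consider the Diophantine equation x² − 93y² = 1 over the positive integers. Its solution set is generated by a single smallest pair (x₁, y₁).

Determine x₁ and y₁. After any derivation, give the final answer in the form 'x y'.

12151 1260

[9; 1,1,1,4,6,4,1,1,1,18] for √93; ℓ=10 ⇒ convergent index 9
i=0: a=9 ⇒ p=9, q=1
…
i=8: a=1 ⇒ p=7821, q=811
i=9: a=1 ⇒ p=12151, q=1260
→ (12151, 1260).  Check: 12151²=147646801, 93·1260²=147646800, difference 1.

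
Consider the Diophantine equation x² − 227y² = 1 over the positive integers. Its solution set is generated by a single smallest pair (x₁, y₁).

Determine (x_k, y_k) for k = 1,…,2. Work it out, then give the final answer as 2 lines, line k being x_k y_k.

d=227: √d = [15; 15,30] (ℓ=2, even), read p_1/q_1
step 0: (15, 1)  from 15·(1,0) + (0,1)
step 1: (226, 15)  from 15·(15,1) + (1,0)
→ (226, 15).  Check: 226²=51076, 227·15²=51075, difference 1.
(x_2, y_2) = (226·226 + 227·15·15, 226·15 + 15·226) = (102151, 6780)

226 15
102151 6780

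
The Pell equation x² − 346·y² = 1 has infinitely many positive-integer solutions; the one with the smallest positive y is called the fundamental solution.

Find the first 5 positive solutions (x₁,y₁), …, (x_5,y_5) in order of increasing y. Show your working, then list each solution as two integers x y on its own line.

√346 → a₀=18, period (1,1,1,1,36); ℓ=5 odd so k=9
k=0  a_k=18  p_k/q_k = 18/1
…
k=2  a_k=1  p_k/q_k = 37/2
…
k=7  a_k=1  p_k/q_k = 6901/371
k=8  a_k=1  p_k/q_k = 10398/559
k=9  a_k=1  p_k/q_k = 17299/930
fundamental: x₁=17299, y₁=930  (since 299255401 − 346·864900 = 1)
(x_2, y_2) = (17299·17299 + 346·930·930, 17299·930 + 930·17299) = (598510801, 32176140)
(x_3, y_3) = (17299·598510801 + 346·930·32176140, 17299·32176140 + 930·598510801) = (20707276675699, 1113230090790)
(x_4, y_4) = (17299·20707276675699 + 346·930·1113230090790, 17299·1113230090790 + 930·20707276675699) = (716430357827323201, 38515534648976280)
(x_5, y_5) = (17299·716430357827323201 + 346·930·38515534648976280, 17299·38515534648976280 + 930·716430357827323201) = (24787057499402451432499, 1332560466672051244650)

17299 930
598510801 32176140
20707276675699 1113230090790
716430357827323201 38515534648976280
24787057499402451432499 1332560466672051244650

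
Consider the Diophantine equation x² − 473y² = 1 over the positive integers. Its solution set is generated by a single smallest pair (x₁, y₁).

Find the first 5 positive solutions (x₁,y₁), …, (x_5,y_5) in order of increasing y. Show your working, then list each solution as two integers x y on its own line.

d=473: √d = [21; 1,2,1,42] (ℓ=4, even), read p_3/q_3
i=0: a=21 ⇒ p=21, q=1
…
i=2: a=2 ⇒ p=65, q=3
i=3: a=1 ⇒ p=87, q=4
→ (87, 4).  Check: 87²=7569, 473·4²=7568, difference 1.
(x_2, y_2) = (87·87 + 473·4·4, 87·4 + 4·87) = (15137, 696)
(x_3, y_3) = (87·15137 + 473·4·696, 87·696 + 4·15137) = (2633751, 121100)
(x_4, y_4) = (87·2633751 + 473·4·121100, 87·121100 + 4·2633751) = (458257537, 21070704)
(x_5, y_5) = (87·458257537 + 473·4·21070704, 87·21070704 + 4·458257537) = (79734177687, 3666181396)

87 4
15137 696
2633751 121100
458257537 21070704
79734177687 3666181396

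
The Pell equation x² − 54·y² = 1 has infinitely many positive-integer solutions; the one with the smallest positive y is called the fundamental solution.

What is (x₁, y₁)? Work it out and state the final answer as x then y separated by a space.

485 66

[7; 2,1,6,1,2,14] for √54; ℓ=6 ⇒ convergent index 5
step 0: (7, 1)  from 7·(1,0) + (0,1)
step 1: (15, 2)  from 2·(7,1) + (1,0)
step 2: (22, 3)  from 1·(15,2) + (7,1)
…
step 4: (169, 23)  from 1·(147,20) + (22,3)
step 5: (485, 66)  from 2·(169,23) + (147,20)
fundamental: x₁=485, y₁=66  (since 235225 − 54·4356 = 1)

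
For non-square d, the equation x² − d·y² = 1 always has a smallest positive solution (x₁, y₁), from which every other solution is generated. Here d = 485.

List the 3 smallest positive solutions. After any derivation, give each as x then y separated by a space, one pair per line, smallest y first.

969 44
1877921 85272
3639409929 165257092

√485 = [22; 44, …], period ℓ=1 (odd) → k=1
a_0=22:  p_0=22·1+0=22,  q_0=22·0+1=1
a_1=44:  p_1=44·22+1=969,  q_1=44·1+0=44
→ (969, 44).  Check: 969²=938961, 485·44²=938960, difference 1.
k=2:  x_2 = 969·969+485·44·44 = 1877921,  y_2 = 969·44+44·969 = 85272
k=3:  x_3 = 969·1877921+485·44·85272 = 3639409929,  y_3 = 969·85272+44·1877921 = 165257092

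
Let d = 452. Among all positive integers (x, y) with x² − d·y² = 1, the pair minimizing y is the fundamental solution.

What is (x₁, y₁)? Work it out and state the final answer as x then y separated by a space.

√452 = [21; 3,1,5,3,10,3,5,1,3,42, …], period ℓ=10 (even) → k=9
i=0: a=21 ⇒ p=21, q=1
…
i=3: a=5 ⇒ p=489, q=23
i=4: a=3 ⇒ p=1552, q=73
i=5: a=10 ⇒ p=16009, q=753
…
i=8: a=1 ⇒ p=313483, q=14745
i=9: a=3 ⇒ p=1204353, q=56648
(x₁, y₁) = (1204353, 56648);  1204353² − 452·56648² = 1 ✓

1204353 56648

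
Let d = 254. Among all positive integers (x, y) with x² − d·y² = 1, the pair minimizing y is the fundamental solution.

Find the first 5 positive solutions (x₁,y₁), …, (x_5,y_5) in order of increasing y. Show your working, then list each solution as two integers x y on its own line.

d=254: √d = [15; 1,14,1,30] (ℓ=4, even), read p_3/q_3
step 0: (15, 1)  from 15·(1,0) + (0,1)
…
step 2: (239, 15)  from 14·(16,1) + (15,1)
step 3: (255, 16)  from 1·(239,15) + (16,1)
(x₁, y₁) = (255, 16);  255² − 254·16² = 1 ✓
n=2: (255,16)∘(255,16) = (255·255+254·16·16, 255·16+16·255) = (130049,8160)
n=3: (130049,8160)∘(255,16) = (255·130049+254·16·8160, 255·8160+16·130049) = (66324735,4161584)
n=4: (66324735,4161584)∘(255,16) = (255·66324735+254·16·4161584, 255·4161584+16·66324735) = (33825484801,2122399680)
n=5: (33825484801,2122399680)∘(255,16) = (255·33825484801+254·16·2122399680, 255·2122399680+16·33825484801) = (17250930923775,1082419675216)

255 16
130049 8160
66324735 4161584
33825484801 2122399680
17250930923775 1082419675216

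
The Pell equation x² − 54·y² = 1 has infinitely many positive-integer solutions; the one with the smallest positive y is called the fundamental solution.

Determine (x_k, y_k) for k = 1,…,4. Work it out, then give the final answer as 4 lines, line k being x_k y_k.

485 66
470449 64020
456335045 62099334
442644523201 60236289960

√54 → a₀=7, period (2,1,6,1,2,14); ℓ=6 even so k=5
i=0: a=7 ⇒ p=7, q=1
…
i=4: a=1 ⇒ p=169, q=23
i=5: a=2 ⇒ p=485, q=66
→ (485, 66).  Check: 485²=235225, 54·66²=235224, difference 1.
k=2:  x_2 = 485·485+54·66·66 = 470449,  y_2 = 485·66+66·485 = 64020
k=3:  x_3 = 485·470449+54·66·64020 = 456335045,  y_3 = 485·64020+66·470449 = 62099334
k=4:  x_4 = 485·456335045+54·66·62099334 = 442644523201,  y_4 = 485·62099334+66·456335045 = 60236289960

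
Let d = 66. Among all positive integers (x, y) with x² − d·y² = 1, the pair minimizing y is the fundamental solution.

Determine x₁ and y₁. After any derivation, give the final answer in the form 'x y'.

65 8

d=66: √d = [8; 8,16] (ℓ=2, even), read p_1/q_1
a_0=8:  p_0=8·1+0=8,  q_0=8·0+1=1
a_1=8:  p_1=8·8+1=65,  q_1=8·1+0=8
fundamental: x₁=65, y₁=8  (since 4225 − 66·64 = 1)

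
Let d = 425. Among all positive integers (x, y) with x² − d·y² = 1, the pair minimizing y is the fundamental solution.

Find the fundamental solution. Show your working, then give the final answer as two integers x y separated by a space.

143649 6968

√425 = [20; 1,1,1,1,1,1,40, …], period ℓ=7 (odd) → k=13
a_0=20:  p_0=20·1+0=20,  q_0=20·0+1=1
…
a_4=1:  p_4=1·62+41=103,  q_4=1·3+2=5
a_5=1:  p_5=1·103+62=165,  q_5=1·5+3=8
a_6=1:  p_6=1·165+103=268,  q_6=1·8+5=13
…
a_12=1:  p_12=1·55229+33191=88420,  q_12=1·2679+1610=4289
a_13=1:  p_13=1·88420+55229=143649,  q_13=1·4289+2679=6968
(x₁, y₁) = (143649, 6968);  143649² − 425·6968² = 1 ✓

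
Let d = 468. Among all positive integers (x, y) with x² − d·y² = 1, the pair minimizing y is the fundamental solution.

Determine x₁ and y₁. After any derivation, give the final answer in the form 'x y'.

649 30

[21; 1,1,1,2,1,1,1,42] for √468; ℓ=8 ⇒ convergent index 7
step 0: (21, 1)  from 21·(1,0) + (0,1)
step 1: (22, 1)  from 1·(21,1) + (1,0)
…
step 4: (173, 8)  from 2·(65,3) + (43,2)
step 5: (238, 11)  from 1·(173,8) + (65,3)
step 6: (411, 19)  from 1·(238,11) + (173,8)
step 7: (649, 30)  from 1·(411,19) + (238,11)
→ (649, 30).  Check: 649²=421201, 468·30²=421200, difference 1.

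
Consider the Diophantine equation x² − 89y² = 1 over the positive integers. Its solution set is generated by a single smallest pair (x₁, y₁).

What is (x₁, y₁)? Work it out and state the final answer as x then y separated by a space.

d=89: √d = [9; 2,3,3,2,18] (ℓ=5, odd), read p_9/q_9
k=0  a_k=9  p_k/q_k = 9/1
k=1  a_k=2  p_k/q_k = 19/2
…
k=6  a_k=2  p_k/q_k = 18934/2007
…
k=8  a_k=3  p_k/q_k = 216991/23001
k=9  a_k=2  p_k/q_k = 500001/53000
→ (500001, 53000).  Check: 500001²=250001000001, 89·53000²=250001000000, difference 1.

500001 53000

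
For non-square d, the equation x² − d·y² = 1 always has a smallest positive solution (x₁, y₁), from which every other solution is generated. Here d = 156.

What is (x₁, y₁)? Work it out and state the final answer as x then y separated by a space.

√156 = [12; 2,24, …], period ℓ=2 (even) → k=1
step 0: (12, 1)  from 12·(1,0) + (0,1)
step 1: (25, 2)  from 2·(12,1) + (1,0)
(x₁, y₁) = (25, 2);  25² − 156·2² = 1 ✓

25 2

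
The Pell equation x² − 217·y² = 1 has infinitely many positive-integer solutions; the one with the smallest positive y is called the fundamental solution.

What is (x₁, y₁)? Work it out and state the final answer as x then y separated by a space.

3844063 260952

√217 → a₀=14, period (1,2,1,2,1,…,2,1,28); ℓ=16 even so k=15
i=0: a=14 ⇒ p=14, q=1
i=1: a=1 ⇒ p=15, q=1
…
i=11: a=1 ⇒ p=293381, q=19916
…
i=14: a=2 ⇒ p=2809702, q=190735
i=15: a=1 ⇒ p=3844063, q=260952
fundamental: x₁=3844063, y₁=260952  (since 14776820347969 − 217·68095946304 = 1)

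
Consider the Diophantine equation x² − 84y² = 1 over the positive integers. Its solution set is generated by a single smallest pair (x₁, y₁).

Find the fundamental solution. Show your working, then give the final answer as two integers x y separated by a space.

√84 = [9; 6,18, …], period ℓ=2 (even) → k=1
i=0: a=9 ⇒ p=9, q=1
i=1: a=6 ⇒ p=55, q=6
(x₁, y₁) = (55, 6);  55² − 84·6² = 1 ✓

55 6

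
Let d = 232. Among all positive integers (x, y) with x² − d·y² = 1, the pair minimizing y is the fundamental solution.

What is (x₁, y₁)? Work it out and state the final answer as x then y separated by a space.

19603 1287

[15; 4,3,7,3,4,30] for √232; ℓ=6 ⇒ convergent index 5
k=0  a_k=15  p_k/q_k = 15/1
k=1  a_k=4  p_k/q_k = 61/4
k=2  a_k=3  p_k/q_k = 198/13
k=3  a_k=7  p_k/q_k = 1447/95
k=4  a_k=3  p_k/q_k = 4539/298
k=5  a_k=4  p_k/q_k = 19603/1287
→ (19603, 1287).  Check: 19603²=384277609, 232·1287²=384277608, difference 1.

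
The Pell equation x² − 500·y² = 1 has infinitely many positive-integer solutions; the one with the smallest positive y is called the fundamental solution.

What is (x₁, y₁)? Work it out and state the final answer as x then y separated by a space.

930249 41602

√500 → a₀=22, period (2,1,3,2,1,…,1,2,44); ℓ=14 even so k=13
step 0: (22, 1)  from 22·(1,0) + (0,1)
step 1: (45, 2)  from 2·(22,1) + (1,0)
step 2: (67, 3)  from 1·(45,2) + (22,1)
…
step 4: (559, 25)  from 2·(246,11) + (67,3)
step 5: (805, 36)  from 1·(559,25) + (246,11)
step 6: (1364, 61)  from 1·(805,36) + (559,25)
step 7: (14445, 646)  from 10·(1364,61) + (805,36)
…
step 10: (76317, 3413)  from 2·(30254,1353) + (15809,707)
step 11: (259205, 11592)  from 3·(76317,3413) + (30254,1353)
step 12: (335522, 15005)  from 1·(259205,11592) + (76317,3413)
step 13: (930249, 41602)  from 2·(335522,15005) + (259205,11592)
fundamental: x₁=930249, y₁=41602  (since 865363202001 − 500·1730726404 = 1)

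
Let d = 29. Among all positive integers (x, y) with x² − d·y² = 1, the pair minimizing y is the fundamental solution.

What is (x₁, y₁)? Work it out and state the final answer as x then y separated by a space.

9801 1820

√29 → a₀=5, period (2,1,1,2,10); ℓ=5 odd so k=9
k=0  a_k=5  p_k/q_k = 5/1
k=1  a_k=2  p_k/q_k = 11/2
k=2  a_k=1  p_k/q_k = 16/3
k=3  a_k=1  p_k/q_k = 27/5
k=4  a_k=2  p_k/q_k = 70/13
k=5  a_k=10  p_k/q_k = 727/135
k=6  a_k=2  p_k/q_k = 1524/283
…
k=8  a_k=1  p_k/q_k = 3775/701
k=9  a_k=2  p_k/q_k = 9801/1820
(x₁, y₁) = (9801, 1820);  9801² − 29·1820² = 1 ✓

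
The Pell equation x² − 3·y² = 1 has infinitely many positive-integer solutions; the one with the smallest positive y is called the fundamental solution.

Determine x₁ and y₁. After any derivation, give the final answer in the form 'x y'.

2 1

[1; 1,2] for √3; ℓ=2 ⇒ convergent index 1
step 0: (1, 1)  from 1·(1,0) + (0,1)
step 1: (2, 1)  from 1·(1,1) + (1,0)
(x₁, y₁) = (2, 1);  2² − 3·1² = 1 ✓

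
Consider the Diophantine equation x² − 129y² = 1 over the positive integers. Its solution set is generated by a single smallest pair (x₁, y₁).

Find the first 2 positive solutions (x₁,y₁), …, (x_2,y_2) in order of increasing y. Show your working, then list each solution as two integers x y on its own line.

16855 1484
568182049 50025640

√129 → a₀=11, period (2,1,3,1,6,1,3,1,2,22); ℓ=10 even so k=9
k=0  a_k=11  p_k/q_k = 11/1
k=1  a_k=2  p_k/q_k = 23/2
…
k=3  a_k=3  p_k/q_k = 125/11
k=4  a_k=1  p_k/q_k = 159/14
…
k=6  a_k=1  p_k/q_k = 1238/109
…
k=8  a_k=1  p_k/q_k = 6031/531
k=9  a_k=2  p_k/q_k = 16855/1484
fundamental: x₁=16855, y₁=1484  (since 284091025 − 129·2202256 = 1)
(16855+1484√129)^2 = 568182049 + 50025640√129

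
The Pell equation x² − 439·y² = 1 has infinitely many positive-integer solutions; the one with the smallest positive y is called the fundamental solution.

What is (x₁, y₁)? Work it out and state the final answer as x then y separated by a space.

[20; 1,19,1,40] for √439; ℓ=4 ⇒ convergent index 3
i=0: a=20 ⇒ p=20, q=1
i=1: a=1 ⇒ p=21, q=1
i=2: a=19 ⇒ p=419, q=20
i=3: a=1 ⇒ p=440, q=21
→ (440, 21).  Check: 440²=193600, 439·21²=193599, difference 1.

440 21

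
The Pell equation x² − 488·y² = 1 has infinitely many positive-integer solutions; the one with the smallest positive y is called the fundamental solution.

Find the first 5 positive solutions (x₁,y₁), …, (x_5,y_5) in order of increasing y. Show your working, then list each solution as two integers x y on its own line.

243 11
118097 5346
57394899 2598145
27893802817 1262693124
13556330774163 613666260119

[22; 11,44] for √488; ℓ=2 ⇒ convergent index 1
a_0=22:  p_0=22·1+0=22,  q_0=22·0+1=1
a_1=11:  p_1=11·22+1=243,  q_1=11·1+0=11
fundamental: x₁=243, y₁=11  (since 59049 − 488·121 = 1)
(243+11√488)^2 = 118097 + 5346√488
(243+11√488)^3 = 57394899 + 2598145√488
(243+11√488)^4 = 27893802817 + 1262693124√488
(243+11√488)^5 = 13556330774163 + 613666260119√488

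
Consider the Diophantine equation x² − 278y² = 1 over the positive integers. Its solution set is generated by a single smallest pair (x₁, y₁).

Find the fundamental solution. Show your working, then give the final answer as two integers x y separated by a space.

√278 = [16; 1,2,16,2,1,32, …], period ℓ=6 (even) → k=5
i=0: a=16 ⇒ p=16, q=1
…
i=4: a=2 ⇒ p=1684, q=101
i=5: a=1 ⇒ p=2501, q=150
fundamental: x₁=2501, y₁=150  (since 6255001 − 278·22500 = 1)

2501 150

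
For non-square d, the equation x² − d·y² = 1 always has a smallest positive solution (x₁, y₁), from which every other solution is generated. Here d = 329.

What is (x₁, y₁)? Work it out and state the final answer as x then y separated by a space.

2376415 131016

√329 → a₀=18, period (7,4,2,1,1,4,1,1,2,4,7,36); ℓ=12 even so k=11
step 0: (18, 1)  from 18·(1,0) + (0,1)
…
step 7: (16125, 889)  from 1·(13241,730) + (2884,159)
step 8: (29366, 1619)  from 1·(16125,889) + (13241,730)
…
step 10: (328794, 18127)  from 4·(74857,4127) + (29366,1619)
step 11: (2376415, 131016)  from 7·(328794,18127) + (74857,4127)
→ (2376415, 131016).  Check: 2376415²=5647348252225, 329·131016²=5647348252224, difference 1.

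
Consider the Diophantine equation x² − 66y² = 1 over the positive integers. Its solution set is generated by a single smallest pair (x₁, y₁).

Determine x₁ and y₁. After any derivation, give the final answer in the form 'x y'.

65 8

√66 = [8; 8,16, …], period ℓ=2 (even) → k=1
i=0: a=8 ⇒ p=8, q=1
i=1: a=8 ⇒ p=65, q=8
fundamental: x₁=65, y₁=8  (since 4225 − 66·64 = 1)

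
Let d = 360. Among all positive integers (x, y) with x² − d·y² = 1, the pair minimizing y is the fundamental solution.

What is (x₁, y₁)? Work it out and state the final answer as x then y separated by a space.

√360 = [18; 1,36, …], period ℓ=2 (even) → k=1
a_0=18:  p_0=18·1+0=18,  q_0=18·0+1=1
a_1=1:  p_1=1·18+1=19,  q_1=1·1+0=1
→ (19, 1).  Check: 19²=361, 360·1²=360, difference 1.

19 1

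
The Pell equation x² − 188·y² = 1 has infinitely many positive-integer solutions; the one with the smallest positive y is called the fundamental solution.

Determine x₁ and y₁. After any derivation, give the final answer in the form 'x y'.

4607 336

√188 = [13; 1,2,2,6,2,2,1,26, …], period ℓ=8 (even) → k=7
i=0: a=13 ⇒ p=13, q=1
…
i=2: a=2 ⇒ p=41, q=3
…
i=4: a=6 ⇒ p=617, q=45
i=5: a=2 ⇒ p=1330, q=97
i=6: a=2 ⇒ p=3277, q=239
i=7: a=1 ⇒ p=4607, q=336
fundamental: x₁=4607, y₁=336  (since 21224449 − 188·112896 = 1)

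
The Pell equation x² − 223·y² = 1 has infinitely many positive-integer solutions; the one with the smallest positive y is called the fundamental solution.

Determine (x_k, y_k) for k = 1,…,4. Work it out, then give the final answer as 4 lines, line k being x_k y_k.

√223 → a₀=14, period (1,13,1,28); ℓ=4 even so k=3
a_0=14:  p_0=14·1+0=14,  q_0=14·0+1=1
…
a_2=13:  p_2=13·15+14=209,  q_2=13·1+1=14
a_3=1:  p_3=1·209+15=224,  q_3=1·14+1=15
(x₁, y₁) = (224, 15);  224² − 223·15² = 1 ✓
(224+15√223)^2 = 100351 + 6720√223
(224+15√223)^3 = 44957024 + 3010545√223
(224+15√223)^4 = 20140646401 + 1348717440√223

224 15
100351 6720
44957024 3010545
20140646401 1348717440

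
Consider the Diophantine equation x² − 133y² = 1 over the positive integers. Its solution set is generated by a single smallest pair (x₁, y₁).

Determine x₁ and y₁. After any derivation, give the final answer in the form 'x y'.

2588599 224460

√133 → a₀=11, period (1,1,7,5,1,…,1,1,22); ℓ=16 even so k=15
a_0=11:  p_0=11·1+0=11,  q_0=11·0+1=1
a_1=1:  p_1=1·11+1=12,  q_1=1·1+0=1
a_2=1:  p_2=1·12+11=23,  q_2=1·1+1=2
a_3=7:  p_3=7·23+12=173,  q_3=7·2+1=15
a_4=5:  p_4=5·173+23=888,  q_4=5·15+2=77
a_5=1:  p_5=1·888+173=1061,  q_5=1·77+15=92
a_6=1:  p_6=1·1061+888=1949,  q_6=1·92+77=169
a_7=1:  p_7=1·1949+1061=3010,  q_7=1·169+92=261
…
a_10=1:  p_10=1·10979+7969=18948,  q_10=1·952+691=1643
a_11=1:  p_11=1·18948+10979=29927,  q_11=1·1643+952=2595
a_12=5:  p_12=5·29927+18948=168583,  q_12=5·2595+1643=14618
a_13=7:  p_13=7·168583+29927=1210008,  q_13=7·14618+2595=104921
a_14=1:  p_14=1·1210008+168583=1378591,  q_14=1·104921+14618=119539
a_15=1:  p_15=1·1378591+1210008=2588599,  q_15=1·119539+104921=224460
(x₁, y₁) = (2588599, 224460);  2588599² − 133·224460² = 1 ✓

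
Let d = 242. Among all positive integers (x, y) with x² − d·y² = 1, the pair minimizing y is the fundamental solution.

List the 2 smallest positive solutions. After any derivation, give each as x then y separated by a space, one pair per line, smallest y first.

19601 1260
768398401 49394520

√242 → a₀=15, period (1,1,3,1,14,1,3,1,1,30); ℓ=10 even so k=9
k=0  a_k=15  p_k/q_k = 15/1
…
k=8  a_k=1  p_k/q_k = 10905/701
k=9  a_k=1  p_k/q_k = 19601/1260
(x₁, y₁) = (19601, 1260);  19601² − 242·1260² = 1 ✓
k=2:  x_2 = 19601·19601+242·1260·1260 = 768398401,  y_2 = 19601·1260+1260·19601 = 49394520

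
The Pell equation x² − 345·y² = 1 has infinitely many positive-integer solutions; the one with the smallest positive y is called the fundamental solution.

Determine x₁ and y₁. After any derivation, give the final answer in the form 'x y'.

6761 364

[18; 1,1,2,1,6,1,2,1,1,36] for √345; ℓ=10 ⇒ convergent index 9
a_0=18:  p_0=18·1+0=18,  q_0=18·0+1=1
…
a_2=1:  p_2=1·19+18=37,  q_2=1·1+1=2
a_3=2:  p_3=2·37+19=93,  q_3=2·2+1=5
…
a_6=1:  p_6=1·873+130=1003,  q_6=1·47+7=54
a_7=2:  p_7=2·1003+873=2879,  q_7=2·54+47=155
a_8=1:  p_8=1·2879+1003=3882,  q_8=1·155+54=209
a_9=1:  p_9=1·3882+2879=6761,  q_9=1·209+155=364
fundamental: x₁=6761, y₁=364  (since 45711121 − 345·132496 = 1)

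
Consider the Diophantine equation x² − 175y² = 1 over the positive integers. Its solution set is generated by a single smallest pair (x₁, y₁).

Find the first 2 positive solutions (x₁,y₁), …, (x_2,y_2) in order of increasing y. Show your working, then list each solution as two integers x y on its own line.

d=175: √d = [13; 4,2,1,2,4,26] (ℓ=6, even), read p_5/q_5
i=0: a=13 ⇒ p=13, q=1
i=1: a=4 ⇒ p=53, q=4
…
i=3: a=1 ⇒ p=172, q=13
i=4: a=2 ⇒ p=463, q=35
i=5: a=4 ⇒ p=2024, q=153
(x₁, y₁) = (2024, 153);  2024² − 175·153² = 1 ✓
n=2: (2024,153)∘(2024,153) = (2024·2024+175·153·153, 2024·153+153·2024) = (8193151,619344)

2024 153
8193151 619344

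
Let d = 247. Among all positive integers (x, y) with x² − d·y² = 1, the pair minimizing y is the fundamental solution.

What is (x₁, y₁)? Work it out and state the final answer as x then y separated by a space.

85292 5427

[15; 1,2,1,1,9,1,9,1,1,2,1,30] for √247; ℓ=12 ⇒ convergent index 11
k=0  a_k=15  p_k/q_k = 15/1
k=1  a_k=1  p_k/q_k = 16/1
k=2  a_k=2  p_k/q_k = 47/3
…
k=5  a_k=9  p_k/q_k = 1053/67
k=6  a_k=1  p_k/q_k = 1163/74
…
k=9  a_k=1  p_k/q_k = 24203/1540
k=10  a_k=2  p_k/q_k = 61089/3887
k=11  a_k=1  p_k/q_k = 85292/5427
→ (85292, 5427).  Check: 85292²=7274725264, 247·5427²=7274725263, difference 1.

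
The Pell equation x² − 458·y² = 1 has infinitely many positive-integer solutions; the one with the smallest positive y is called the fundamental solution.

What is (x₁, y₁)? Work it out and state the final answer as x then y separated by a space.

22899 1070

√458 = [21; 2,2,42, …], period ℓ=3 (odd) → k=5
i=0: a=21 ⇒ p=21, q=1
i=1: a=2 ⇒ p=43, q=2
i=2: a=2 ⇒ p=107, q=5
i=3: a=42 ⇒ p=4537, q=212
i=4: a=2 ⇒ p=9181, q=429
i=5: a=2 ⇒ p=22899, q=1070
fundamental: x₁=22899, y₁=1070  (since 524364201 − 458·1144900 = 1)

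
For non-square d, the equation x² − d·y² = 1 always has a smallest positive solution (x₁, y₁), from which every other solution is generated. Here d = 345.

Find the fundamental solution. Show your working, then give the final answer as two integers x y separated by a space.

6761 364

[18; 1,1,2,1,6,1,2,1,1,36] for √345; ℓ=10 ⇒ convergent index 9
k=0  a_k=18  p_k/q_k = 18/1
k=1  a_k=1  p_k/q_k = 19/1
…
k=3  a_k=2  p_k/q_k = 93/5
k=4  a_k=1  p_k/q_k = 130/7
k=5  a_k=6  p_k/q_k = 873/47
…
k=8  a_k=1  p_k/q_k = 3882/209
k=9  a_k=1  p_k/q_k = 6761/364
→ (6761, 364).  Check: 6761²=45711121, 345·364²=45711120, difference 1.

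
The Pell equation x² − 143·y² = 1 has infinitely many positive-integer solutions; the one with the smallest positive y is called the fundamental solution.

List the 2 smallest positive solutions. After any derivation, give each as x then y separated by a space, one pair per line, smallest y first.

12 1
287 24

√143 → a₀=11, period (1,22); ℓ=2 even so k=1
step 0: (11, 1)  from 11·(1,0) + (0,1)
step 1: (12, 1)  from 1·(11,1) + (1,0)
(x₁, y₁) = (12, 1);  12² − 143·1² = 1 ✓
(12+1√143)^2 = 287 + 24√143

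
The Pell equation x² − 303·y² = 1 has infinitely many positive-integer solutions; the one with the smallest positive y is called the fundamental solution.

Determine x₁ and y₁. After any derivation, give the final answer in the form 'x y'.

2524 145

√303 → a₀=17, period (2,2,5,2,2,34); ℓ=6 even so k=5
a_0=17:  p_0=17·1+0=17,  q_0=17·0+1=1
a_1=2:  p_1=2·17+1=35,  q_1=2·1+0=2
a_2=2:  p_2=2·35+17=87,  q_2=2·2+1=5
a_3=5:  p_3=5·87+35=470,  q_3=5·5+2=27
a_4=2:  p_4=2·470+87=1027,  q_4=2·27+5=59
a_5=2:  p_5=2·1027+470=2524,  q_5=2·59+27=145
fundamental: x₁=2524, y₁=145  (since 6370576 − 303·21025 = 1)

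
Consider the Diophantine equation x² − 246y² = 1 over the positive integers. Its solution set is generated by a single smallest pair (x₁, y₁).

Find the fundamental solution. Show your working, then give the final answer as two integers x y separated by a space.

[15; 1,2,5,1,14,1,5,2,1,30] for √246; ℓ=10 ⇒ convergent index 9
step 0: (15, 1)  from 15·(1,0) + (0,1)
step 1: (16, 1)  from 1·(15,1) + (1,0)
…
step 6: (4721, 301)  from 1·(4423,282) + (298,19)
step 7: (28028, 1787)  from 5·(4721,301) + (4423,282)
step 8: (60777, 3875)  from 2·(28028,1787) + (4721,301)
step 9: (88805, 5662)  from 1·(60777,3875) + (28028,1787)
(x₁, y₁) = (88805, 5662);  88805² − 246·5662² = 1 ✓

88805 5662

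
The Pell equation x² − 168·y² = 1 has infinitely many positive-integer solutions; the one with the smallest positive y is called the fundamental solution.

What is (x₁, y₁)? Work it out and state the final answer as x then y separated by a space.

13 1

[12; 1,24] for √168; ℓ=2 ⇒ convergent index 1
i=0: a=12 ⇒ p=12, q=1
i=1: a=1 ⇒ p=13, q=1
fundamental: x₁=13, y₁=1  (since 169 − 168·1 = 1)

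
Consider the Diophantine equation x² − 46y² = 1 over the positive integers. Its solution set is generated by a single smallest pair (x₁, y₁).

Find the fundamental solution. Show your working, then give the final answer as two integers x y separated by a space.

24335 3588

[6; 1,3,1,1,2,6,2,1,1,3,1,12] for √46; ℓ=12 ⇒ convergent index 11
a_0=6:  p_0=6·1+0=6,  q_0=6·0+1=1
a_1=1:  p_1=1·6+1=7,  q_1=1·1+0=1
a_2=3:  p_2=3·7+6=27,  q_2=3·1+1=4
a_3=1:  p_3=1·27+7=34,  q_3=1·4+1=5
…
a_5=2:  p_5=2·61+34=156,  q_5=2·9+5=23
a_6=6:  p_6=6·156+61=997,  q_6=6·23+9=147
a_7=2:  p_7=2·997+156=2150,  q_7=2·147+23=317
a_8=1:  p_8=1·2150+997=3147,  q_8=1·317+147=464
…
a_10=3:  p_10=3·5297+3147=19038,  q_10=3·781+464=2807
a_11=1:  p_11=1·19038+5297=24335,  q_11=1·2807+781=3588
fundamental: x₁=24335, y₁=3588  (since 592192225 − 46·12873744 = 1)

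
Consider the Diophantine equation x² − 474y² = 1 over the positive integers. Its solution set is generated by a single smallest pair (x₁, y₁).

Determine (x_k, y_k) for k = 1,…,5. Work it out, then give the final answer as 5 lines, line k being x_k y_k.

√474 → a₀=21, period (1,3,2,1,1,…,3,1,42); ℓ=14 even so k=13
k=0  a_k=21  p_k/q_k = 21/1
…
k=2  a_k=3  p_k/q_k = 87/4
k=3  a_k=2  p_k/q_k = 196/9
k=4  a_k=1  p_k/q_k = 283/13
…
k=6  a_k=1  p_k/q_k = 762/35
k=7  a_k=6  p_k/q_k = 5051/232
k=8  a_k=1  p_k/q_k = 5813/267
k=9  a_k=1  p_k/q_k = 10864/499
…
k=11  a_k=2  p_k/q_k = 44218/2031
k=12  a_k=3  p_k/q_k = 149331/6859
k=13  a_k=1  p_k/q_k = 193549/8890
(x₁, y₁) = (193549, 8890);  193549² − 474·8890² = 1 ✓
k=2:  x_2 = 193549·193549+474·8890·8890 = 74922430801,  y_2 = 193549·8890+8890·193549 = 3441301220
k=3:  x_3 = 193549·74922430801+474·8890·3441301220 = 29002323118011949,  y_3 = 193549·3441301220+8890·74922430801 = 1332120819650670
k=4:  x_4 = 193549·29002323118011949+474·8890·1332120819650670 = 11226741274261267003201,  y_4 = 193549·1332120819650670+8890·29002323118011949 = 515661305041693754440
k=5:  x_5 = 193549·11226741274261267003201+474·8890·515661305041693754440 = 4345849093754985611287088749,  y_5 = 193549·515661305041693754440+8890·11226741274261267003201 = 199611459857697448136564450

193549 8890
74922430801 3441301220
29002323118011949 1332120819650670
11226741274261267003201 515661305041693754440
4345849093754985611287088749 199611459857697448136564450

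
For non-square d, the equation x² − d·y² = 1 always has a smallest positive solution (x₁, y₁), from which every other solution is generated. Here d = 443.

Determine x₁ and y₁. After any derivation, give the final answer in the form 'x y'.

√443 → a₀=21, period (21,42); ℓ=2 even so k=1
step 0: (21, 1)  from 21·(1,0) + (0,1)
step 1: (442, 21)  from 21·(21,1) + (1,0)
→ (442, 21).  Check: 442²=195364, 443·21²=195363, difference 1.

442 21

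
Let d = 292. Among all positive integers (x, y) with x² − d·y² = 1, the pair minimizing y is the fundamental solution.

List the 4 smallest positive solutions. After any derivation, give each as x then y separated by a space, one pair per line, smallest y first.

2281249 133500
10408194000001 609093483000
47487364308614281249 2778987798000400500
216661004683313632776000001 12679126270400622186966000

d=292: √d = [17; 11,2,1,3,8,3,1,2,11,34] (ℓ=10, even), read p_9/q_9
k=0  a_k=17  p_k/q_k = 17/1
k=1  a_k=11  p_k/q_k = 188/11
…
k=3  a_k=1  p_k/q_k = 581/34
…
k=6  a_k=3  p_k/q_k = 55143/3227
k=7  a_k=1  p_k/q_k = 72812/4261
k=8  a_k=2  p_k/q_k = 200767/11749
k=9  a_k=11  p_k/q_k = 2281249/133500
fundamental: x₁=2281249, y₁=133500  (since 5204097000001 − 292·17822250000 = 1)
n=2: (2281249,133500)∘(2281249,133500) = (2281249·2281249+292·133500·133500, 2281249·133500+133500·2281249) = (10408194000001,609093483000)
n=3: (10408194000001,609093483000)∘(2281249,133500) = (2281249·10408194000001+292·133500·609093483000, 2281249·609093483000+133500·10408194000001) = (47487364308614281249,2778987798000400500)
n=4: (47487364308614281249,2778987798000400500)∘(2281249,133500) = (2281249·47487364308614281249+292·133500·2778987798000400500, 2281249·2778987798000400500+133500·47487364308614281249) = (216661004683313632776000001,12679126270400622186966000)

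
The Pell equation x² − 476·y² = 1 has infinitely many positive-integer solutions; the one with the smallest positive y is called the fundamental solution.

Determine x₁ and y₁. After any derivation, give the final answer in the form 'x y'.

d=476: √d = [21; 1,4,2,10,2,4,1,42] (ℓ=8, even), read p_7/q_7
k=0  a_k=21  p_k/q_k = 21/1
k=1  a_k=1  p_k/q_k = 22/1
k=2  a_k=4  p_k/q_k = 109/5
…
k=5  a_k=2  p_k/q_k = 5258/241
k=6  a_k=4  p_k/q_k = 23541/1079
k=7  a_k=1  p_k/q_k = 28799/1320
→ (28799, 1320).  Check: 28799²=829382401, 476·1320²=829382400, difference 1.

28799 1320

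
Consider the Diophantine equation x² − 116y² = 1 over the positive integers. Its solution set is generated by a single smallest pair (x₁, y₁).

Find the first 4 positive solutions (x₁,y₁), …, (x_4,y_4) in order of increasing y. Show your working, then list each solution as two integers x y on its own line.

9801 910
192119201 17837820
3765920568201 349656946730
73819574785756801 6853975451963640

√116 = [10; 1,3,2,1,4,1,2,3,1,20, …], period ℓ=10 (even) → k=9
k=0  a_k=10  p_k/q_k = 10/1
…
k=2  a_k=3  p_k/q_k = 43/4
k=3  a_k=2  p_k/q_k = 97/9
k=4  a_k=1  p_k/q_k = 140/13
k=5  a_k=4  p_k/q_k = 657/61
k=6  a_k=1  p_k/q_k = 797/74
k=7  a_k=2  p_k/q_k = 2251/209
k=8  a_k=3  p_k/q_k = 7550/701
k=9  a_k=1  p_k/q_k = 9801/910
→ (9801, 910).  Check: 9801²=96059601, 116·910²=96059600, difference 1.
(9801+910√116)^2 = 192119201 + 17837820√116
(9801+910√116)^3 = 3765920568201 + 349656946730√116
(9801+910√116)^4 = 73819574785756801 + 6853975451963640√116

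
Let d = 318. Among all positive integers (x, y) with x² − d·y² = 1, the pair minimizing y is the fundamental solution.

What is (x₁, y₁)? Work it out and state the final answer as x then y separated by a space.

√318 = [17; 1,4,1,34, …], period ℓ=4 (even) → k=3
a_0=17:  p_0=17·1+0=17,  q_0=17·0+1=1
…
a_2=4:  p_2=4·18+17=89,  q_2=4·1+1=5
a_3=1:  p_3=1·89+18=107,  q_3=1·5+1=6
→ (107, 6).  Check: 107²=11449, 318·6²=11448, difference 1.

107 6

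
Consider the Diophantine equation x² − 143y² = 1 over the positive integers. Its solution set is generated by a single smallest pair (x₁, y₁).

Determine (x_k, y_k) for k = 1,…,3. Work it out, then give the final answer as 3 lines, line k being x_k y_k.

√143 → a₀=11, period (1,22); ℓ=2 even so k=1
k=0  a_k=11  p_k/q_k = 11/1
k=1  a_k=1  p_k/q_k = 12/1
→ (12, 1).  Check: 12²=144, 143·1²=143, difference 1.
k=2:  x_2 = 12·12+143·1·1 = 287,  y_2 = 12·1+1·12 = 24
k=3:  x_3 = 12·287+143·1·24 = 6876,  y_3 = 12·24+1·287 = 575

12 1
287 24
6876 575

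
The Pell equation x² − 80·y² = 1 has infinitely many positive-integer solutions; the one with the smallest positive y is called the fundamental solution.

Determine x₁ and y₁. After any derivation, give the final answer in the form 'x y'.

9 1

[8; 1,16] for √80; ℓ=2 ⇒ convergent index 1
a_0=8:  p_0=8·1+0=8,  q_0=8·0+1=1
a_1=1:  p_1=1·8+1=9,  q_1=1·1+0=1
fundamental: x₁=9, y₁=1  (since 81 − 80·1 = 1)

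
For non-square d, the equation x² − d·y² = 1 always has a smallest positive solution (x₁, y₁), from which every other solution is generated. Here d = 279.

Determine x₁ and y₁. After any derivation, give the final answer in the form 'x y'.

1520 91

[16; 1,2,2,1,2,2,1,32] for √279; ℓ=8 ⇒ convergent index 7
k=0  a_k=16  p_k/q_k = 16/1
k=1  a_k=1  p_k/q_k = 17/1
k=2  a_k=2  p_k/q_k = 50/3
…
k=5  a_k=2  p_k/q_k = 451/27
k=6  a_k=2  p_k/q_k = 1069/64
k=7  a_k=1  p_k/q_k = 1520/91
fundamental: x₁=1520, y₁=91  (since 2310400 − 279·8281 = 1)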